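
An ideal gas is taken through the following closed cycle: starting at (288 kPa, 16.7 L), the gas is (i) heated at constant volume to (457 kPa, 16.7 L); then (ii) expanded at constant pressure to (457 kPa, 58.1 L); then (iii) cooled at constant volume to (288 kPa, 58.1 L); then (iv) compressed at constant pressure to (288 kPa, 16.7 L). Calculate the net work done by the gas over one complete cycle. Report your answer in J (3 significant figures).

Constant-volume legs do no work.
W(ii) = (457)(58.1 − 16.7) = 18920 J; W(iv) = (288)(16.7 − 58.1) = -11923 J.
W_net = 18920 − 11923 = 6997 J (the clockwise enclosed area).

W_net ≈ 7000 J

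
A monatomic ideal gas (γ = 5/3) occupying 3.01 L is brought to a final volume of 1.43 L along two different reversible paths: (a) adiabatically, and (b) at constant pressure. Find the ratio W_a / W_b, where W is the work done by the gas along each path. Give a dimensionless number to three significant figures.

W_a / W_b ≈ 1.84

Path (a) adiabatic: W = P₁V₁(1 − (V₁/V₂)^(γ−1))/(γ−1) → W_a/(P₁V₁) = -0.9636.
Path (b) isobaric: W = P₁(V₂ − V₁) → W_b/(P₁V₁) = -0.5249.
W_a / W_b = -0.9636 / -0.5249 = 1.836.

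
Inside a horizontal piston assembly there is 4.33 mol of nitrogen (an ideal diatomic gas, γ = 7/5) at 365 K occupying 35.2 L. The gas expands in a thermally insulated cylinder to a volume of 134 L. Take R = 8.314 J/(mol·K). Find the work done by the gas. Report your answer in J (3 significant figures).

Adiabatic: TV^(γ−1) = const with γ = 7/5.
T₂ = T₁ (V₁/V₂)^(γ−1) = 365 × (35.2/134)^0.4 = 365 × 0.5858 = 213.8 K.
W_by = nCᵥ(T₁ − T₂) = (4.33)(20.79)(365 − 213.8) = 13605 J.

W ≈ 13600 J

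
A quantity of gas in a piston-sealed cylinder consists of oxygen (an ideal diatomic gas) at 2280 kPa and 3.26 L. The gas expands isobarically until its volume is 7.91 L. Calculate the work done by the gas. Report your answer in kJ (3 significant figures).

W ≈ 10.6 kJ

Isobaric: W = P ΔV.
W = (2280 kPa)(7.91 − 3.26 L) = (2280)(4.65) = 10602 J.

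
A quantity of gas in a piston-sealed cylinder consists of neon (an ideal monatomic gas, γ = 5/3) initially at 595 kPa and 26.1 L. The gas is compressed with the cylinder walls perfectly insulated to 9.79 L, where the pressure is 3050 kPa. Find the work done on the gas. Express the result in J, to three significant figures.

Adiabatic: W = (P₁V₁ − P₂V₂)/(γ − 1) with γ = 5/3.
P₁V₁ = 15530 J, P₂V₂ = 29859 J.
W = (15530 − 29859) / 0.6667 = -21495 J.
Work on gas = −W_by = 21495 J.

W ≈ 21500 J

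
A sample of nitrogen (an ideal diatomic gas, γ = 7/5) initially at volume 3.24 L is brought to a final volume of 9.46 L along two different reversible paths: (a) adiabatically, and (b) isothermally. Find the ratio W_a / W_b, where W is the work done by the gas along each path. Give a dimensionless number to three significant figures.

Path (a) adiabatic: W = P₁V₁(1 − (V₁/V₂)^(γ−1))/(γ−1) → W_a/(P₁V₁) = 0.8714.
Path (b) isothermal: W = P₁V₁ ln(V₂/V₁) → W_b/(P₁V₁) = 1.071.
W_a / W_b = 0.8714 / 1.071 = 0.8133.

W_a / W_b ≈ 0.813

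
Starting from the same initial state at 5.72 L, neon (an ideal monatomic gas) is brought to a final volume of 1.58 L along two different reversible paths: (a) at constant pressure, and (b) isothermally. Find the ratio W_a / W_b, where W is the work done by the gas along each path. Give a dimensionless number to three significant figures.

W_a / W_b ≈ 0.563

Path (a) isobaric: W = P₁(V₂ − V₁) → W_a/(P₁V₁) = -0.7238.
Path (b) isothermal: W = P₁V₁ ln(V₂/V₁) → W_b/(P₁V₁) = -1.287.
W_a / W_b = -0.7238 / -1.287 = 0.5626.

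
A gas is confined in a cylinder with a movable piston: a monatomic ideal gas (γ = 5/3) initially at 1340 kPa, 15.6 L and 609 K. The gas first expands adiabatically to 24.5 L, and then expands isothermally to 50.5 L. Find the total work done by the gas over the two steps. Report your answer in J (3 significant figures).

Step 1 (adiabatic): W = (P₁V₁ − P₂V₂)/(γ−1) = (20904 − 15472)/0.667 = 8149 J.
After step 1: P = 631.5 kPa, V = 24.5 L, T = 450.7 K.
Step 2 (isothermal): W = P₁V₁ ln(V₂/V₁) = (15472) ln(50.5/24.5) = 11191 J.
W_total = 8149 + 11191 = 19339 J.

W_total ≈ 19300 J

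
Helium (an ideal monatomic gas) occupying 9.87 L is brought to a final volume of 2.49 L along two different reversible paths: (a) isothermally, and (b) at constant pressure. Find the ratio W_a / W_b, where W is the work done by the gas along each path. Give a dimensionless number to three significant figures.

Path (a) isothermal: W = P₁V₁ ln(V₂/V₁) → W_a/(P₁V₁) = -1.377.
Path (b) isobaric: W = P₁(V₂ − V₁) → W_b/(P₁V₁) = -0.7477.
W_a / W_b = -1.377 / -0.7477 = 1.842.

W_a / W_b ≈ 1.84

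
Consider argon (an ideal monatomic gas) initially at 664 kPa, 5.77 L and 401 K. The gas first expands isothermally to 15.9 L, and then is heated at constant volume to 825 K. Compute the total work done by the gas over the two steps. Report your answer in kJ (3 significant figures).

W_total ≈ 3.88 kJ

Step 1 (isothermal): W = P₁V₁ ln(V₂/V₁) = (3831) ln(15.9/5.77) = 3884 J.
Step 2 (isochoric): W = 0 (constant volume).
W_total = 3884 + 0 = 3884 J.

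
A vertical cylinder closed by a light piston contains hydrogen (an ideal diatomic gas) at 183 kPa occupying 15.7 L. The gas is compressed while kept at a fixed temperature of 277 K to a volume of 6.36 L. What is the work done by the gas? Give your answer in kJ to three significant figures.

W ≈ -2.60 kJ

Isothermal: W = nRT ln(V₂/V₁) = P₁V₁ ln(V₂/V₁).
P₁V₁ = (183 kPa)(15.7 L) = 2873 J.
W = 2873 × ln(6.36/15.7) = 2873 × -0.9036
W_by_gas = -2596 J.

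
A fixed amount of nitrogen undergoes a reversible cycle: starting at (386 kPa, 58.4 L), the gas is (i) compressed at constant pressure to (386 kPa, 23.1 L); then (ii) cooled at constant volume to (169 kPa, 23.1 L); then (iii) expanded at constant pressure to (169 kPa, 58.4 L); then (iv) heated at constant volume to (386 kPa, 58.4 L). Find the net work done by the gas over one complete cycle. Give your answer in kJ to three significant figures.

Constant-volume legs do no work.
W(i) = (386)(23.1 − 58.4) = -13626 J; W(iii) = (169)(58.4 − 23.1) = 5966 J.
W_net = -13626 + 5966 = -7660 J (the counter-clockwise enclosed area).

W_net ≈ -7.66 kJ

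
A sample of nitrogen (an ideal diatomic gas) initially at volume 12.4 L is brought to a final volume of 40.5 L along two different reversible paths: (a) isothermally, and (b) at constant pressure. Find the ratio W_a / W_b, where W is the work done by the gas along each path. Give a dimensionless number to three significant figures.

Path (a) isothermal: W = P₁V₁ ln(V₂/V₁) → W_a/(P₁V₁) = 1.184.
Path (b) isobaric: W = P₁(V₂ − V₁) → W_b/(P₁V₁) = 2.266.
W_a / W_b = 1.184 / 2.266 = 0.5223.

W_a / W_b ≈ 0.522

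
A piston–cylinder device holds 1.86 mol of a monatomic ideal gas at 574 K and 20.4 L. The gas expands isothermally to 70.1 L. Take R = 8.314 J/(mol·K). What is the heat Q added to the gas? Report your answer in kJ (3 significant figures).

Q ≈ 11.0 kJ

Isothermal ⇒ ΔU = 0, so Q = W = nRT ln(V₂/V₁).
Q = (1.86)(8.314)(574) ln(70.1/20.4) = 8876 × 1.234 = 10957 J.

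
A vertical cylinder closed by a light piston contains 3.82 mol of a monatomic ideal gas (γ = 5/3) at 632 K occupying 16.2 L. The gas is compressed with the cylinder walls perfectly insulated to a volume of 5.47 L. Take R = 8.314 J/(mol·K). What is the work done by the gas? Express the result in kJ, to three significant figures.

W ≈ -32.0 kJ

Adiabatic: TV^(γ−1) = const with γ = 5/3.
T₂ = T₁ (V₁/V₂)^(γ−1) = 632 × (16.2/5.47)^0.667 = 632 × 2.062 = 1303 K.
W_by = nCᵥ(T₁ − T₂) = (3.82)(12.47)(632 − 1303) = -31984 J.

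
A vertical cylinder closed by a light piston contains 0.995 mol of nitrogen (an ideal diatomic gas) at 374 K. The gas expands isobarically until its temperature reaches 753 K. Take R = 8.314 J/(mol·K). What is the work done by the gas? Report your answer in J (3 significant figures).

W ≈ 3140 J

Isobaric: W = P ΔV = nR ΔT.
W = (0.995)(8.314)(753 − 374) = 3135 J.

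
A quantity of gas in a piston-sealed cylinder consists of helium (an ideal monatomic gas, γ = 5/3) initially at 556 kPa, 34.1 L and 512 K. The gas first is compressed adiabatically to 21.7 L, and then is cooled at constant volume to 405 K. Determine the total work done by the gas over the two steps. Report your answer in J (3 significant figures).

W_total ≈ -10000 J

Step 1 (adiabatic): W = (P₁V₁ − P₂V₂)/(γ−1) = (18960 − 25627)/0.667 = -10001 J.
Step 2 (isochoric): W = 0 (constant volume).
W_total = -10001 + 0 = -10001 J.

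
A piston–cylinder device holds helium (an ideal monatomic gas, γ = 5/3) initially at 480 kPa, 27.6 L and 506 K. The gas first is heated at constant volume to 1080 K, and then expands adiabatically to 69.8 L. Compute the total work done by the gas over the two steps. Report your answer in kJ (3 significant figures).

W_total ≈ 19.6 kJ

Step 1 (isochoric): W = 0 (constant volume).
After step 1: P = 1025 kPa (V unchanged).
Step 2 (adiabatic): W = (P₁V₁ − P₂V₂)/(γ−1) = (28276 − 15233)/0.667 = 19565 J.
W_total = 0 + 19565 = 19565 J.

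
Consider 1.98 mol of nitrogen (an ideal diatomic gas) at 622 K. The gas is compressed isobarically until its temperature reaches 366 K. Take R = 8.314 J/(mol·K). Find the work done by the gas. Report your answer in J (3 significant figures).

Isobaric: W = P ΔV = nR ΔT.
W = (1.98)(8.314)(366 − 622) = -4214 J.

W ≈ -4210 J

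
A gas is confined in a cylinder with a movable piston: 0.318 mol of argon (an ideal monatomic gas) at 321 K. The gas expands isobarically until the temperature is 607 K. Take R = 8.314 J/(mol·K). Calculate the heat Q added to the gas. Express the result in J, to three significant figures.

Q ≈ 1890 J

Isobaric: W = nRΔT = (0.318)(8.314)(286) = 756.1 J.
ΔU = nCᵥΔT with Cᵥ = 3R/2: ΔU = (0.318)(12.47)(286) = 1134 J.
Q = ΔU + W = 1134 + 756.1 = 1890 J.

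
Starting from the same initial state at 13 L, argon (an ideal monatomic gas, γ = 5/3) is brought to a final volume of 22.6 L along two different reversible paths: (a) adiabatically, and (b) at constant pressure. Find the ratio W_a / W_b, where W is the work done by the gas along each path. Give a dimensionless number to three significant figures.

W_a / W_b ≈ 0.626

Path (a) adiabatic: W = P₁V₁(1 − (V₁/V₂)^(γ−1))/(γ−1) → W_a/(P₁V₁) = 0.4625.
Path (b) isobaric: W = P₁(V₂ − V₁) → W_b/(P₁V₁) = 0.7385.
W_a / W_b = 0.4625 / 0.7385 = 0.6263.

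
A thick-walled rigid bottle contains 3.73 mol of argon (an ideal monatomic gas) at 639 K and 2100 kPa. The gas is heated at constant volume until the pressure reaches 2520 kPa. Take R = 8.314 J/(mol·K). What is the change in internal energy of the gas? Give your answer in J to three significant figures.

ΔU ≈ 5940 J

Constant volume ⇒ W = 0, so Q = ΔU = nCᵥΔT with Cᵥ = 3R/2 = 12.47 J/(mol·K).
At constant V, T₂/T₁ = P₂/P₁ ⇒ ΔT = T₁(P₂/P₁ − 1) = 639·(2520/2100 − 1) = 127.8 K.
ΔU = (3.73)(12.47)(127.8) = 5945 J.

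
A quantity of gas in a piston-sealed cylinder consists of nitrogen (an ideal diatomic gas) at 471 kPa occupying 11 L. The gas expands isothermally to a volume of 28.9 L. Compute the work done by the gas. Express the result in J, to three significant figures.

W ≈ 5000 J

Isothermal: W = nRT ln(V₂/V₁) = P₁V₁ ln(V₂/V₁).
P₁V₁ = (471 kPa)(11 L) = 5181 J.
W = 5181 × ln(28.9/11) = 5181 × 0.9659
W_by_gas = 5005 J.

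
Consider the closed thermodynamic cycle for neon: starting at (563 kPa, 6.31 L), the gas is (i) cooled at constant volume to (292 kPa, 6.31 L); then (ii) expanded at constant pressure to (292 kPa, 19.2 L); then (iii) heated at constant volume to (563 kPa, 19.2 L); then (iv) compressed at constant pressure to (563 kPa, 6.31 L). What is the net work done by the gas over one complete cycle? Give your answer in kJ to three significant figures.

W_net ≈ -3.49 kJ

Constant-volume legs do no work.
W(ii) = (292)(19.2 − 6.31) = 3764 J; W(iv) = (563)(6.31 − 19.2) = -7257 J.
W_net = 3764 − 7257 = -3493 J (the counter-clockwise enclosed area).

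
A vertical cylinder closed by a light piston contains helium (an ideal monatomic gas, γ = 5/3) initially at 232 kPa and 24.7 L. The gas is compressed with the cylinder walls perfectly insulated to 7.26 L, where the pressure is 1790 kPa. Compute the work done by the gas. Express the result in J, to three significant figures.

Adiabatic: W = (P₁V₁ − P₂V₂)/(γ − 1) with γ = 5/3.
P₁V₁ = 5730 J, P₂V₂ = 12995 J.
W = (5730 − 12995) / 0.6667 = -10897 J.

W ≈ -10900 J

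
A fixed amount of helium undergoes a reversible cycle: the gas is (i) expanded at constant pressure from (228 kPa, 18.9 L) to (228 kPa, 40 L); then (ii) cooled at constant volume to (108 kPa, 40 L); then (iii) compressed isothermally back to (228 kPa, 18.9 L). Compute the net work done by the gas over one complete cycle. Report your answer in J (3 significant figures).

Leg (i): W = PΔV = (228)(40 − 18.9) = 4811 J.
Leg (ii): W = 0.
Leg (iii): W = PᵢVᵢ ln(V_f/Vᵢ) = (4320) ln(18.9/40) = -3239 J.
W_net = 4811 − 3239 = 1572 J.

W_net ≈ 1570 J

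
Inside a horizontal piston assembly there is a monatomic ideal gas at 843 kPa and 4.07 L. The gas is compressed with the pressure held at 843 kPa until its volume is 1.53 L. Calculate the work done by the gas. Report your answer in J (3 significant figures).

W ≈ -2140 J

Isobaric: W = P ΔV.
W = (843 kPa)(1.53 − 4.07 L) = (843)(-2.54) = -2141 J.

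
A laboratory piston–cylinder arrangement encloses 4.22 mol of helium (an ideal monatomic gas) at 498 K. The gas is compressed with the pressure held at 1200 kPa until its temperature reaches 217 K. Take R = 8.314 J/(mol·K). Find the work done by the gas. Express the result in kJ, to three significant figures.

Isobaric: W = P ΔV = nR ΔT.
W = (4.22)(8.314)(217 − 498) = -9859 J.

W ≈ -9.86 kJ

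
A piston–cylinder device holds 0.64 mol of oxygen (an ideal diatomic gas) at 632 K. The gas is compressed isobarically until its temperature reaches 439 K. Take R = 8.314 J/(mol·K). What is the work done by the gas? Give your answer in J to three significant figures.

W ≈ -1030 J

Isobaric: W = P ΔV = nR ΔT.
W = (0.64)(8.314)(439 − 632) = -1027 J.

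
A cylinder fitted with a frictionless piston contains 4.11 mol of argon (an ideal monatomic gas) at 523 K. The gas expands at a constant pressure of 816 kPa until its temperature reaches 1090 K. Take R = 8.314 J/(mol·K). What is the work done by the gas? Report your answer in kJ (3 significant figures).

W ≈ 19.4 kJ

Isobaric: W = P ΔV = nR ΔT.
W = (4.11)(8.314)(1090 − 523) = 19375 J.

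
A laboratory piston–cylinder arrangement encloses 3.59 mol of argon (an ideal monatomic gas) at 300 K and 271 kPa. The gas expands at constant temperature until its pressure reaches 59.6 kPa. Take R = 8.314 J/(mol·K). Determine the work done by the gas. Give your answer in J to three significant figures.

Isothermal process: W = nRT ln(V₂/V₁) = nRT ln(P₁/P₂).
W = (3.59)(8.314)(300) × ln(271/59.6)
  = 8954 × ln(4.547) = 8954 × 1.514
W_by_gas = 13561 J.

W ≈ 13600 J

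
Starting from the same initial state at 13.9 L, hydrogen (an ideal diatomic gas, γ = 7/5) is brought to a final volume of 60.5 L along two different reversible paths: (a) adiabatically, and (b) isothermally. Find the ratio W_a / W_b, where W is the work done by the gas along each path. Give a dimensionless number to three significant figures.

W_a / W_b ≈ 0.756

Path (a) adiabatic: W = P₁V₁(1 − (V₁/V₂)^(γ−1))/(γ−1) → W_a/(P₁V₁) = 1.112.
Path (b) isothermal: W = P₁V₁ ln(V₂/V₁) → W_b/(P₁V₁) = 1.471.
W_a / W_b = 1.112 / 1.471 = 0.756.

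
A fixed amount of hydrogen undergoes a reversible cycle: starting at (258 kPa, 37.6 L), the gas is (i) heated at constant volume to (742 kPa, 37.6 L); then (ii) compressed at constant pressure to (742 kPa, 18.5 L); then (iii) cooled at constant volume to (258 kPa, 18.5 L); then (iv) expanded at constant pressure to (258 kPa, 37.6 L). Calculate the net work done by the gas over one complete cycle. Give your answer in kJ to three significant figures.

Constant-volume legs do no work.
W(ii) = (742)(18.5 − 37.6) = -14172 J; W(iv) = (258)(37.6 − 18.5) = 4928 J.
W_net = -14172 + 4928 = -9244 J (the counter-clockwise enclosed area).

W_net ≈ -9.24 kJ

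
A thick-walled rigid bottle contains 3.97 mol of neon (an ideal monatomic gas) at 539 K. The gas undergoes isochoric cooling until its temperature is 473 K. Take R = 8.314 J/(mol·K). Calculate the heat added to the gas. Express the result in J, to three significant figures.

Constant volume ⇒ W = 0, so Q = ΔU = nCᵥΔT with Cᵥ = 3R/2 = 12.47 J/(mol·K).
ΔU = (3.97)(12.47)(473 − 539) = -3268 J.

Q ≈ -3270 J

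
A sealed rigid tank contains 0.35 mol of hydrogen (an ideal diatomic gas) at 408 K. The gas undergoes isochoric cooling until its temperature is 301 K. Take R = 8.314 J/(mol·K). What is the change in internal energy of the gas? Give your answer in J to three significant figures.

ΔU ≈ -778 J

Constant volume ⇒ W = 0, so Q = ΔU = nCᵥΔT with Cᵥ = 5R/2 = 20.79 J/(mol·K).
ΔU = (0.35)(20.79)(301 − 408) = -778.4 J.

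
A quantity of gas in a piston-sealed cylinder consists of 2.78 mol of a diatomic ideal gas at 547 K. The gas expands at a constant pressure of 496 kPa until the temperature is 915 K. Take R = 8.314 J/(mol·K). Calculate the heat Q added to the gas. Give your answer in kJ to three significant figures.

Q ≈ 29.8 kJ

Isobaric: W = nRΔT = (2.78)(8.314)(368) = 8506 J.
ΔU = nCᵥΔT with Cᵥ = 5R/2: ΔU = (2.78)(20.79)(368) = 21264 J.
Q = ΔU + W = 21264 + 8506 = 29769 J.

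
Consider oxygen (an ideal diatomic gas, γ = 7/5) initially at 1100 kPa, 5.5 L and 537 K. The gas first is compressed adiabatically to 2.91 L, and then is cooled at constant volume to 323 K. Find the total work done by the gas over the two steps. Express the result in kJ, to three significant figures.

W_total ≈ -4.39 kJ

Step 1 (adiabatic): W = (P₁V₁ − P₂V₂)/(γ−1) = (6050 − 7804)/0.4 = -4386 J.
Step 2 (isochoric): W = 0 (constant volume).
W_total = -4386 + 0 = -4386 J.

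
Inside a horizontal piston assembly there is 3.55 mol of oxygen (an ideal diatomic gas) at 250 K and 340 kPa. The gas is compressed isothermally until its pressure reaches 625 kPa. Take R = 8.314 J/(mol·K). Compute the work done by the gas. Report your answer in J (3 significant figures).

W ≈ -4490 J

Isothermal process: W = nRT ln(V₂/V₁) = nRT ln(P₁/P₂).
W = (3.55)(8.314)(250) × ln(340/625)
  = 7379 × ln(0.544) = 7379 × -0.6088
W_by_gas = -4492 J.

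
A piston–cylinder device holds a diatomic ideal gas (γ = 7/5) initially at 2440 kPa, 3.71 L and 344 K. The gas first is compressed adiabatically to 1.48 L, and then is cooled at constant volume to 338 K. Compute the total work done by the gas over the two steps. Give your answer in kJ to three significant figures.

Step 1 (adiabatic): W = (P₁V₁ − P₂V₂)/(γ−1) = (9052 − 13074)/0.4 = -10054 J.
Step 2 (isochoric): W = 0 (constant volume).
W_total = -10054 + 0 = -10054 J.

W_total ≈ -10.1 kJ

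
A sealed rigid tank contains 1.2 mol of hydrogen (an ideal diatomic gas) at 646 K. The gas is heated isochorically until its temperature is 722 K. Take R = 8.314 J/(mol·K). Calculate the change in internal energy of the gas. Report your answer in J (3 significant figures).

ΔU ≈ 1900 J

Constant volume ⇒ W = 0, so Q = ΔU = nCᵥΔT with Cᵥ = 5R/2 = 20.79 J/(mol·K).
ΔU = (1.2)(20.79)(722 − 646) = 1896 J.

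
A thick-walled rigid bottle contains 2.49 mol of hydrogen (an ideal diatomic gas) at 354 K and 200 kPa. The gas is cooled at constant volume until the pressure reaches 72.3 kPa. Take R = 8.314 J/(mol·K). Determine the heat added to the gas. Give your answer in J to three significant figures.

Q ≈ -11700 J

Constant volume ⇒ W = 0, so Q = ΔU = nCᵥΔT with Cᵥ = 5R/2 = 20.79 J/(mol·K).
At constant V, T₂/T₁ = P₂/P₁ ⇒ ΔT = T₁(P₂/P₁ − 1) = 354·(72.3/200 − 1) = -226 K.
ΔU = (2.49)(20.79)(-226) = -11698 J.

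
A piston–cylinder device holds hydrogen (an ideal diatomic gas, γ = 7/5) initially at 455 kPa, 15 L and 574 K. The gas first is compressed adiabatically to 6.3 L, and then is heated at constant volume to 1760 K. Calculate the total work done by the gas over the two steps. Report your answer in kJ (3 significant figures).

Step 1 (adiabatic): W = (P₁V₁ − P₂V₂)/(γ−1) = (6825 − 9656)/0.4 = -7078 J.
Step 2 (isochoric): W = 0 (constant volume).
W_total = -7078 + 0 = -7078 J.

W_total ≈ -7.08 kJ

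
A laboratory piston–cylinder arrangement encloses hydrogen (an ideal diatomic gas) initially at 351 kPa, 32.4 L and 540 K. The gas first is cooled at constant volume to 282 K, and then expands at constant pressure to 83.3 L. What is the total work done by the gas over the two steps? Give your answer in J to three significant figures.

W_total ≈ 9330 J

Step 1 (isochoric): W = 0 (constant volume).
After step 1: P = 183.3 kPa (V unchanged).
Step 2 (isobaric): W = PΔV = (183.3 kPa)(83.3 − 32.4 L) = 9330 J.
W_total = 0 + 9330 = 9330 J.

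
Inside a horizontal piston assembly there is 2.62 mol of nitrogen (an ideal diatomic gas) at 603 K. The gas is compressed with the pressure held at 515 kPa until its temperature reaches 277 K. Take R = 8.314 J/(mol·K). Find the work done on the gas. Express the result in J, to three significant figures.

W ≈ 7100 J

Isobaric: W = P ΔV = nR ΔT.
W = (2.62)(8.314)(277 − 603) = -7101 J.
Work on gas = −W_by = 7101 J.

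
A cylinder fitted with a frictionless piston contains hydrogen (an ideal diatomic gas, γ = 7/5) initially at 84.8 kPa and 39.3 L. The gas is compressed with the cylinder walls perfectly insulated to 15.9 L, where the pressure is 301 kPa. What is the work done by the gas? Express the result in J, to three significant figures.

Adiabatic: W = (P₁V₁ − P₂V₂)/(γ − 1) with γ = 7/5.
P₁V₁ = 3333 J, P₂V₂ = 4786 J.
W = (3333 − 4786) / 0.4 = -3633 J.

W ≈ -3630 J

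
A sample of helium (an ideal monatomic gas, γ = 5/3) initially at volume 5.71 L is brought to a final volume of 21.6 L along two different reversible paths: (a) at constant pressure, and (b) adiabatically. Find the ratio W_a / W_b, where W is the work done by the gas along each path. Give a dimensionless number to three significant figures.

W_a / W_b ≈ 3.15

Path (a) isobaric: W = P₁(V₂ − V₁) → W_a/(P₁V₁) = 2.783.
Path (b) adiabatic: W = P₁V₁(1 − (V₁/V₂)^(γ−1))/(γ−1) → W_b/(P₁V₁) = 0.8822.
W_a / W_b = 2.783 / 0.8822 = 3.155.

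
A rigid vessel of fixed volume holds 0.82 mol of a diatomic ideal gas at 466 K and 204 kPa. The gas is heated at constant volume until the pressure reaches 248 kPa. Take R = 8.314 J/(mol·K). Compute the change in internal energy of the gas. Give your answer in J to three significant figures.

Constant volume ⇒ W = 0, so Q = ΔU = nCᵥΔT with Cᵥ = 5R/2 = 20.79 J/(mol·K).
At constant V, T₂/T₁ = P₂/P₁ ⇒ ΔT = T₁(P₂/P₁ − 1) = 466·(248/204 − 1) = 100.5 K.
ΔU = (0.82)(20.79)(100.5) = 1713 J.

ΔU ≈ 1710 J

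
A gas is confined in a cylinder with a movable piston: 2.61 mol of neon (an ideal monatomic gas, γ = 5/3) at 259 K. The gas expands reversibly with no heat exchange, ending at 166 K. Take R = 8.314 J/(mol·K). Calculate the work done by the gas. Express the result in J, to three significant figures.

Adiabatic ⇒ Q = 0, so W_by = −ΔU = nCᵥ(T₁ − T₂).
Cᵥ = 3R/2 = 12.47 J/(mol·K).
W = (2.61)(12.47)(259 − 166) = 3027 J.

W ≈ 3030 J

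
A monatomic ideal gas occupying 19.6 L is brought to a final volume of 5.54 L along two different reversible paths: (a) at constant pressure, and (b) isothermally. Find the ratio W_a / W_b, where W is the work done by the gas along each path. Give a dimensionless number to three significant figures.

Path (a) isobaric: W = P₁(V₂ − V₁) → W_a/(P₁V₁) = -0.7173.
Path (b) isothermal: W = P₁V₁ ln(V₂/V₁) → W_b/(P₁V₁) = -1.264.
W_a / W_b = -0.7173 / -1.264 = 0.5677.

W_a / W_b ≈ 0.568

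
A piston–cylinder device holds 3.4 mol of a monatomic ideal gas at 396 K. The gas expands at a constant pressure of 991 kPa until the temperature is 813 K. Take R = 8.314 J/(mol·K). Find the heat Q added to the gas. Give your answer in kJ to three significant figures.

Q ≈ 29.5 kJ

Isobaric: W = nRΔT = (3.4)(8.314)(417) = 11788 J.
ΔU = nCᵥΔT with Cᵥ = 3R/2: ΔU = (3.4)(12.47)(417) = 17681 J.
Q = ΔU + W = 17681 + 11788 = 29469 J.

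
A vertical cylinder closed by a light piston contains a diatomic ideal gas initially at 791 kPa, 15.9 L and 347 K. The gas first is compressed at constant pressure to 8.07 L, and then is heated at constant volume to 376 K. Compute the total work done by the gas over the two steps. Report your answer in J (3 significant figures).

Step 1 (isobaric): W = PΔV = (791 kPa)(8.07 − 15.9 L) = -6194 J.
Step 2 (isochoric): W = 0 (constant volume).
W_total = -6194 + 0 = -6194 J.

W_total ≈ -6190 J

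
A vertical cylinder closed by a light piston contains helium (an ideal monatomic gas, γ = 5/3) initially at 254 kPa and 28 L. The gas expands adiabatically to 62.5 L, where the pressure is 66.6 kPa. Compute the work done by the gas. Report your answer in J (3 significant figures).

W ≈ 4420 J

Adiabatic: W = (P₁V₁ − P₂V₂)/(γ − 1) with γ = 5/3.
P₁V₁ = 7112 J, P₂V₂ = 4162 J.
W = (7112 − 4162) / 0.6667 = 4424 J.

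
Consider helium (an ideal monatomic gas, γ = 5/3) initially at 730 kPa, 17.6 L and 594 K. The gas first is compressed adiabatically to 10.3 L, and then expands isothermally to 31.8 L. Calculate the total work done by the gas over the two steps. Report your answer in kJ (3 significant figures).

Step 1 (adiabatic): W = (P₁V₁ − P₂V₂)/(γ−1) = (12848 − 18363)/0.667 = -8273 J.
After step 1: P = 1783 kPa, V = 10.3 L, T = 849 K.
Step 2 (isothermal): W = P₁V₁ ln(V₂/V₁) = (18363) ln(31.8/10.3) = 20701 J.
W_total = -8273 + 20701 = 12428 J.

W_total ≈ 12.4 kJ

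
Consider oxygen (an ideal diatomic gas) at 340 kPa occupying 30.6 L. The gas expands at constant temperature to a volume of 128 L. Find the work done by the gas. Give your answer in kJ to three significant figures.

Isothermal: W = nRT ln(V₂/V₁) = P₁V₁ ln(V₂/V₁).
P₁V₁ = (340 kPa)(30.6 L) = 10404 J.
W = 10404 × ln(128/30.6) = 10404 × 1.431
W_by_gas = 14888 J.

W ≈ 14.9 kJ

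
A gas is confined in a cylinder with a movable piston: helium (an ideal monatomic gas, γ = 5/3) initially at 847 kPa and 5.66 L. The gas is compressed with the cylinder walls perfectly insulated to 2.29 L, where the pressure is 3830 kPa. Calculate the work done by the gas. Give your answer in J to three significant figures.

Adiabatic: W = (P₁V₁ − P₂V₂)/(γ − 1) with γ = 5/3.
P₁V₁ = 4794 J, P₂V₂ = 8771 J.
W = (4794 − 8771) / 0.6667 = -5965 J.

W ≈ -5970 J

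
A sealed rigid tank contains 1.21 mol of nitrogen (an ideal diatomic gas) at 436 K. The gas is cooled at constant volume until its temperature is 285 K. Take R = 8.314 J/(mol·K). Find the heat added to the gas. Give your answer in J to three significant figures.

Q ≈ -3800 J

Constant volume ⇒ W = 0, so Q = ΔU = nCᵥΔT with Cᵥ = 5R/2 = 20.79 J/(mol·K).
ΔU = (1.21)(20.79)(285 − 436) = -3798 J.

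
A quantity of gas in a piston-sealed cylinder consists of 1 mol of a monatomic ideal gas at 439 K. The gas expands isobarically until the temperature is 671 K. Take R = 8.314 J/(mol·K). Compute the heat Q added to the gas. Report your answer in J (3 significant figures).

Q ≈ 4820 J

Isobaric: W = nRΔT = (1)(8.314)(232) = 1929 J.
ΔU = nCᵥΔT with Cᵥ = 3R/2: ΔU = (1)(12.47)(232) = 2893 J.
Q = ΔU + W = 2893 + 1929 = 4822 J.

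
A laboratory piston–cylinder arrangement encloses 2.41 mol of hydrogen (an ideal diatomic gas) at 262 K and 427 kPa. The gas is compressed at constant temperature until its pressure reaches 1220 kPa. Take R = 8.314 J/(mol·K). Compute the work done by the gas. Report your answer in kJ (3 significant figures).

W ≈ -5.51 kJ

Isothermal process: W = nRT ln(V₂/V₁) = nRT ln(P₁/P₂).
W = (2.41)(8.314)(262) × ln(427/1220)
  = 5250 × ln(0.35) = 5250 × -1.05
W_by_gas = -5511 J.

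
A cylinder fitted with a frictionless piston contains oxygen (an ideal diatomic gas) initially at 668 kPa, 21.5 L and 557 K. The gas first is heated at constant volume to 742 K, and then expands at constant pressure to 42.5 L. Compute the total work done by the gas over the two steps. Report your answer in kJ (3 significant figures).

W_total ≈ 18.7 kJ

Step 1 (isochoric): W = 0 (constant volume).
After step 1: P = 889.9 kPa (V unchanged).
Step 2 (isobaric): W = PΔV = (889.9 kPa)(42.5 − 21.5 L) = 18687 J.
W_total = 0 + 18687 = 18687 J.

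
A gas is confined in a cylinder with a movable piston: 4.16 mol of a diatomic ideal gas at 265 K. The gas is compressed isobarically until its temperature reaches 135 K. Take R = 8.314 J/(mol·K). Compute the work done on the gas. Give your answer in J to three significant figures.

W ≈ 4500 J

Isobaric: W = P ΔV = nR ΔT.
W = (4.16)(8.314)(135 − 265) = -4496 J.
Work on gas = −W_by = 4496 J.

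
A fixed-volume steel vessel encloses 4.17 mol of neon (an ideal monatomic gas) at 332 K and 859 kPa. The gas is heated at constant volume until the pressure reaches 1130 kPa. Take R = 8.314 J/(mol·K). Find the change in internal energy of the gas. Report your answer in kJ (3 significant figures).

Constant volume ⇒ W = 0, so Q = ΔU = nCᵥΔT with Cᵥ = 3R/2 = 12.47 J/(mol·K).
At constant V, T₂/T₁ = P₂/P₁ ⇒ ΔT = T₁(P₂/P₁ − 1) = 332·(1130/859 − 1) = 104.7 K.
ΔU = (4.17)(12.47)(104.7) = 5447 J.

ΔU ≈ 5.45 kJ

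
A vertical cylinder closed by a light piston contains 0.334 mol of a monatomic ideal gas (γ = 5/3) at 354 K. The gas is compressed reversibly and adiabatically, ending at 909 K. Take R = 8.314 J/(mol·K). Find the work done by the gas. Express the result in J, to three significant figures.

Adiabatic ⇒ Q = 0, so W_by = −ΔU = nCᵥ(T₁ − T₂).
Cᵥ = 3R/2 = 12.47 J/(mol·K).
W = (0.334)(12.47)(354 − 909) = -2312 J.

W ≈ -2310 J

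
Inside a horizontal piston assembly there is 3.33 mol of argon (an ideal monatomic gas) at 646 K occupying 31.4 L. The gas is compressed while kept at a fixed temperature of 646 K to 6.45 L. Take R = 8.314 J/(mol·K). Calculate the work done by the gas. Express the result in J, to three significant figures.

W ≈ -28300 J

Isothermal: W = nRT ln(V₂/V₁).
W = (3.33)(8.314)(646) × ln(6.45/31.4)
  = 17885 × -1.583
W_by_gas = -28307 J.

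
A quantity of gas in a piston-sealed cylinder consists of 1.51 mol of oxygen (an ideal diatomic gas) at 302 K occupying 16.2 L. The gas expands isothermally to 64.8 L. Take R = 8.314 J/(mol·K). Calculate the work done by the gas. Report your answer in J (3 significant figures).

W ≈ 5260 J

Isothermal: W = nRT ln(V₂/V₁).
W = (1.51)(8.314)(302) × ln(64.8/16.2)
  = 3791 × 1.386
W_by_gas = 5256 J.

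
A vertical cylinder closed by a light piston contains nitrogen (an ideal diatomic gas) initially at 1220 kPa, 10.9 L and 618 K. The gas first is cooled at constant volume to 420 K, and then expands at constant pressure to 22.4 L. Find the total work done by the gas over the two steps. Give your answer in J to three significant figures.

Step 1 (isochoric): W = 0 (constant volume).
After step 1: P = 829.1 kPa (V unchanged).
Step 2 (isobaric): W = PΔV = (829.1 kPa)(22.4 − 10.9 L) = 9535 J.
W_total = 0 + 9535 = 9535 J.

W_total ≈ 9530 J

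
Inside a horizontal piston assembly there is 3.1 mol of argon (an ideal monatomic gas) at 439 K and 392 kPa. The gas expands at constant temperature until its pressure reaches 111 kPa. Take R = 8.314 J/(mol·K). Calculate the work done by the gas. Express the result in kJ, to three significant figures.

W ≈ 14.3 kJ

Isothermal process: W = nRT ln(V₂/V₁) = nRT ln(P₁/P₂).
W = (3.1)(8.314)(439) × ln(392/111)
  = 11315 × ln(3.532) = 11315 × 1.262
W_by_gas = 14276 J.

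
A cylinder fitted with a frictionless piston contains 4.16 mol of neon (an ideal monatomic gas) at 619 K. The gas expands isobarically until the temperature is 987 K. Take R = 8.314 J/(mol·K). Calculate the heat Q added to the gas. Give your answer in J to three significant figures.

Q ≈ 31800 J

Isobaric: W = nRΔT = (4.16)(8.314)(368) = 12728 J.
ΔU = nCᵥΔT with Cᵥ = 3R/2: ΔU = (4.16)(12.47)(368) = 19092 J.
Q = ΔU + W = 19092 + 12728 = 31819 J.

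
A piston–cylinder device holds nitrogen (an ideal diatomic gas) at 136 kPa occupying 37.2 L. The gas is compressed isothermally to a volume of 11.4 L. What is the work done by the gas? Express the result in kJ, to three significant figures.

Isothermal: W = nRT ln(V₂/V₁) = P₁V₁ ln(V₂/V₁).
P₁V₁ = (136 kPa)(37.2 L) = 5059 J.
W = 5059 × ln(11.4/37.2) = 5059 × -1.183
W_by_gas = -5983 J.

W ≈ -5.98 kJ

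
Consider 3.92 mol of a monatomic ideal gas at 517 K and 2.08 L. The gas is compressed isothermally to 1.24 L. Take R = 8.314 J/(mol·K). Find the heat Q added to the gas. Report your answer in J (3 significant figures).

Q ≈ -8720 J

Isothermal ⇒ ΔU = 0, so Q = W = nRT ln(V₂/V₁).
Q = (3.92)(8.314)(517) ln(1.24/2.08) = 16849 × -0.5173 = -8716 J.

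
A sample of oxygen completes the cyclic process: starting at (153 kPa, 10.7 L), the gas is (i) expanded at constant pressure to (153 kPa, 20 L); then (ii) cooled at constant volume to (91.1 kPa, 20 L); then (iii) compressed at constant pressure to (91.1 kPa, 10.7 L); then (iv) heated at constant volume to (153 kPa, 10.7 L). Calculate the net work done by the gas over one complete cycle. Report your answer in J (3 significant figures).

Constant-volume legs do no work.
W(i) = (153)(20 − 10.7) = 1423 J; W(iii) = (91.1)(10.7 − 20) = -847.2 J.
W_net = 1423 − 847.2 = 575.7 J (the clockwise enclosed area).

W_net ≈ 576 J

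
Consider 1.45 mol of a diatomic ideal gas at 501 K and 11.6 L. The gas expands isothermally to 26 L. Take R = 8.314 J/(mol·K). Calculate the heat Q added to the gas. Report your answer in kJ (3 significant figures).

Q ≈ 4.87 kJ

Isothermal ⇒ ΔU = 0, so Q = W = nRT ln(V₂/V₁).
Q = (1.45)(8.314)(501) ln(26/11.6) = 6040 × 0.8071 = 4875 J.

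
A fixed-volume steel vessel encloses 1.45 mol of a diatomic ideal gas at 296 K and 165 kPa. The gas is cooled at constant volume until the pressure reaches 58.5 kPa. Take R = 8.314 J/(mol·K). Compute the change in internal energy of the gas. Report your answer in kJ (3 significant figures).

Constant volume ⇒ W = 0, so Q = ΔU = nCᵥΔT with Cᵥ = 5R/2 = 20.79 J/(mol·K).
At constant V, T₂/T₁ = P₂/P₁ ⇒ ΔT = T₁(P₂/P₁ − 1) = 296·(58.5/165 − 1) = -191.1 K.
ΔU = (1.45)(20.79)(-191.1) = -5758 J.

ΔU ≈ -5.76 kJ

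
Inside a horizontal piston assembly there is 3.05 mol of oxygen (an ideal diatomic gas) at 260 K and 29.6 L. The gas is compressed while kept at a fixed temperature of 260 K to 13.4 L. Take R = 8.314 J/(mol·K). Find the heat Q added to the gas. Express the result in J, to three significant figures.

Isothermal ⇒ ΔU = 0, so Q = W = nRT ln(V₂/V₁).
Q = (3.05)(8.314)(260) ln(13.4/29.6) = 6593 × -0.7925 = -5225 J.

Q ≈ -5230 J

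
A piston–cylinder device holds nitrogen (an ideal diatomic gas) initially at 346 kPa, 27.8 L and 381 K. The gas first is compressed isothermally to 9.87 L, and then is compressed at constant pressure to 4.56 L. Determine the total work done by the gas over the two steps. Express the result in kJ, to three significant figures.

Step 1 (isothermal): W = P₁V₁ ln(V₂/V₁) = (9619) ln(9.87/27.8) = -9961 J.
After step 1: P = 974.5 kPa, V = 9.87 L, T = 381 K.
Step 2 (isobaric): W = PΔV = (974.5 kPa)(4.56 − 9.87 L) = -5175 J.
W_total = -9961 − 5175 = -15135 J.

W_total ≈ -15.1 kJ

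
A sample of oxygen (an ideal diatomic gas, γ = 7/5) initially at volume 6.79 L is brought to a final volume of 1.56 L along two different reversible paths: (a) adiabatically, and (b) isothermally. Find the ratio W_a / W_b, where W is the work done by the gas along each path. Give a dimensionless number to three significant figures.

Path (a) adiabatic: W = P₁V₁(1 − (V₁/V₂)^(γ−1))/(γ−1) → W_a/(P₁V₁) = -2.002.
Path (b) isothermal: W = P₁V₁ ln(V₂/V₁) → W_b/(P₁V₁) = -1.471.
W_a / W_b = -2.002 / -1.471 = 1.361.

W_a / W_b ≈ 1.36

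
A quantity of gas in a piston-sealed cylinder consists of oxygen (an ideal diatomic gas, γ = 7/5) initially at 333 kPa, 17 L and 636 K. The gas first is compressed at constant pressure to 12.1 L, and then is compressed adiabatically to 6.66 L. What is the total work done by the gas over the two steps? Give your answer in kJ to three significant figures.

Step 1 (isobaric): W = PΔV = (333 kPa)(12.1 − 17 L) = -1632 J.
After step 1: P = 333 kPa, V = 12.1 L, T = 452.7 K.
Step 2 (adiabatic): W = (P₁V₁ − P₂V₂)/(γ−1) = (4029 − 5116)/0.4 = -2717 J.
W_total = -1632 − 2717 = -4349 J.

W_total ≈ -4.35 kJ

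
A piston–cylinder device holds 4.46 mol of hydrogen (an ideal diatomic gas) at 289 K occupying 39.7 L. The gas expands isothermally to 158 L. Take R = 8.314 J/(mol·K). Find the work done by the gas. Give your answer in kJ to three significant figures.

Isothermal: W = nRT ln(V₂/V₁).
W = (4.46)(8.314)(289) × ln(158/39.7)
  = 10716 × 1.381
W_by_gas = 14802 J.

W ≈ 14.8 kJ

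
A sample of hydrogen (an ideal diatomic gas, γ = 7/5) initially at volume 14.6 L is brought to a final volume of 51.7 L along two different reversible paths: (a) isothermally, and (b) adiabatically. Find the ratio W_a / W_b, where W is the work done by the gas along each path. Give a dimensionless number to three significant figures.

W_a / W_b ≈ 1.27

Path (a) isothermal: W = P₁V₁ ln(V₂/V₁) → W_a/(P₁V₁) = 1.264.
Path (b) adiabatic: W = P₁V₁(1 − (V₁/V₂)^(γ−1))/(γ−1) → W_b/(P₁V₁) = 0.9924.
W_a / W_b = 1.264 / 0.9924 = 1.274.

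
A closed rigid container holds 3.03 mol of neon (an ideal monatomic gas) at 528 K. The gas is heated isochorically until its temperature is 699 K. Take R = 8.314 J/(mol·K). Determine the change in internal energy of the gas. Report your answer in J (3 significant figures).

Constant volume ⇒ W = 0, so Q = ΔU = nCᵥΔT with Cᵥ = 3R/2 = 12.47 J/(mol·K).
ΔU = (3.03)(12.47)(699 − 528) = 6462 J.

ΔU ≈ 6460 J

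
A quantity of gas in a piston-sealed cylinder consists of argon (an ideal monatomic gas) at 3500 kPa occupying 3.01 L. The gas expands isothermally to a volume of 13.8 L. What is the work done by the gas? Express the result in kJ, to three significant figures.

W ≈ 16.0 kJ

Isothermal: W = nRT ln(V₂/V₁) = P₁V₁ ln(V₂/V₁).
P₁V₁ = (3500 kPa)(3.01 L) = 10535 J.
W = 10535 × ln(13.8/3.01) = 10535 × 1.523
W_by_gas = 16042 J.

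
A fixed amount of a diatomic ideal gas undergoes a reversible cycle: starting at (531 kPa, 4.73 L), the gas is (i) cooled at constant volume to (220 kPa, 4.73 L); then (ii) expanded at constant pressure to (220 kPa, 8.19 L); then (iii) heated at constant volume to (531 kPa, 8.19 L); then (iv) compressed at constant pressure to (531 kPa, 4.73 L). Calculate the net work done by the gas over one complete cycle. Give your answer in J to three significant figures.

W_net ≈ -1080 J

Constant-volume legs do no work.
W(ii) = (220)(8.19 − 4.73) = 761.2 J; W(iv) = (531)(4.73 − 8.19) = -1837 J.
W_net = 761.2 − 1837 = -1076 J (the counter-clockwise enclosed area).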